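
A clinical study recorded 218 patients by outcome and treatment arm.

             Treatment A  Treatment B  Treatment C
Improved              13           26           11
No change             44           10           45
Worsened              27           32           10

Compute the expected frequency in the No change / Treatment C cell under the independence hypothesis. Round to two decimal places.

Row total (No change) = 99; column total (Treatment C) = 66; grand total N = 218.
Expected count = (row total × column total) / N = 99 × 66 / 218 = 29.97.

29.97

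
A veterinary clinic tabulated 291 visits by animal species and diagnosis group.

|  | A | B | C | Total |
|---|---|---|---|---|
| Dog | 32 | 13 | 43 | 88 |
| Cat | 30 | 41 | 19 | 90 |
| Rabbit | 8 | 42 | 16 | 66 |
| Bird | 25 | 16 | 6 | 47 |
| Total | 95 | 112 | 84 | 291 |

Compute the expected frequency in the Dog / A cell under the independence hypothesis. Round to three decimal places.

28.729

Row total (Dog) = 88; column total (A) = 95; grand total N = 291.
Expected count = (row total × column total) / N = 88 × 95 / 291 = 28.729.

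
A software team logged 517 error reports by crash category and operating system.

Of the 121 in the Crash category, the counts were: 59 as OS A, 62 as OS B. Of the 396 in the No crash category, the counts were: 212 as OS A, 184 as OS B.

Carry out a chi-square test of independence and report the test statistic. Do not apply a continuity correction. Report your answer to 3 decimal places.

0.847

Row totals: 121, 396. Column totals: 271, 246. Grand total N = 517.
Expected counts (row total × column total / N):
  Crash, OS A: 121×271/517 = 63.4255
  Crash, OS B: 121×246/517 = 57.5745
  No crash, OS A: 396×271/517 = 207.5745
  No crash, OS B: 396×246/517 = 188.4255
Contributions (O − E)²/E:
  (59 − 63.4255)²/63.4255 = 0.3088
  (62 − 57.5745)²/57.5745 = 0.3402
  (212 − 207.5745)²/207.5745 = 0.0944
  (184 − 188.4255)²/188.4255 = 0.1039
χ² = 0.3088 + 0.3402 + 0.0944 + 0.1039 = 0.847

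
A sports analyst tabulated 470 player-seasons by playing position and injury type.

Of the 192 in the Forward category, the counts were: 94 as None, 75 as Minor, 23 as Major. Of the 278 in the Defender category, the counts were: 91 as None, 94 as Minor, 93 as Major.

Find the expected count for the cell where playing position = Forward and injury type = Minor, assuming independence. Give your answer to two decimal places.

Row total (Forward) = 192; column total (Minor) = 169; grand total N = 470.
Expected count = (row total × column total) / N = 192 × 169 / 470 = 69.04.

69.04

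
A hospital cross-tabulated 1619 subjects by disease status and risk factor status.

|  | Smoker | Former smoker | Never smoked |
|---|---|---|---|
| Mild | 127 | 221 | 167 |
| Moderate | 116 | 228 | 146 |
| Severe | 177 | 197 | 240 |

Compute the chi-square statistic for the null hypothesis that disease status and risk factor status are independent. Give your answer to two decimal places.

26.79

Row totals: 515, 490, 614. Column totals: 420, 646, 553. Grand total N = 1619.
Expected counts (row total × column total / N):
  Mild, Smoker: 515×420/1619 = 133.601
  Mild, Former smoker: 515×646/1619 = 205.491
  Mild, Never smoked: 515×553/1619 = 175.908
  Moderate, Smoker: 490×420/1619 = 127.116
  Moderate, Former smoker: 490×646/1619 = 195.516
  Moderate, Never smoked: 490×553/1619 = 167.369
  Severe, Smoker: 614×420/1619 = 159.284
  Severe, Former smoker: 614×646/1619 = 244.993
  Severe, Never smoked: 614×553/1619 = 209.723
Contributions (O − E)²/E:
  (127 − 133.601)²/133.601 = 0.3261
  (221 − 205.491)²/205.491 = 1.1705
  (167 − 175.908)²/175.908 = 0.4511
  (116 − 127.116)²/127.116 = 0.9721
  (228 − 195.516)²/195.516 = 5.3971
  (146 − 167.369)²/167.369 = 2.7283
  (177 − 159.284)²/159.284 = 1.9704
  (197 − 244.993)²/244.993 = 9.4016
  (240 − 209.723)²/209.723 = 4.3710
χ² = 0.3261 + 1.1705 + 0.4511 + 0.9721 + 5.3971 + 2.7283 + 1.9704 + 9.4016 + 4.3710 = 26.79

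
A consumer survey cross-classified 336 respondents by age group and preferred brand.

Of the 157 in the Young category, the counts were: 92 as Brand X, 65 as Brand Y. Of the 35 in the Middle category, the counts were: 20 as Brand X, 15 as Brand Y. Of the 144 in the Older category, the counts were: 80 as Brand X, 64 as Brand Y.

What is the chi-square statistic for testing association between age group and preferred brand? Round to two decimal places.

Row totals: 157, 35, 144. Column totals: 192, 144. Grand total N = 336.
Expected counts (row total × column total / N):
  Young, Brand X: 157×192/336 = 89.714
  Young, Brand Y: 157×144/336 = 67.286
  Middle, Brand X: 35×192/336 = 20.000
  Middle, Brand Y: 35×144/336 = 15.000
  Older, Brand X: 144×192/336 = 82.286
  Older, Brand Y: 144×144/336 = 61.714
Contributions (O − E)²/E:
  (92 − 89.714)²/89.714 = 0.0582
  (65 − 67.286)²/67.286 = 0.0777
  (20 − 20.000)²/20.000 = 0.0000
  (15 − 15.000)²/15.000 = 0.0000
  (80 − 82.286)²/82.286 = 0.0635
  (64 − 61.714)²/61.714 = 0.0847
χ² = 0.0582 + 0.0777 + 0.0000 + 0.0000 + 0.0635 + 0.0847 = 0.28

0.28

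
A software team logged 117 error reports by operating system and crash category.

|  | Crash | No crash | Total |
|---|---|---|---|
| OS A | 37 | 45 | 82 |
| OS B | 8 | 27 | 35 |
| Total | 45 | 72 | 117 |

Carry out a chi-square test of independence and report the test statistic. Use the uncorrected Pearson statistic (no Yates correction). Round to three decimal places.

5.138

Grand total N = 117.
Expected counts (row total × column total / N):
  OS A, Crash: 82×45/117 = 31.5385
  OS A, No crash: 82×72/117 = 50.4615
  OS B, Crash: 35×45/117 = 13.4615
  OS B, No crash: 35×72/117 = 21.5385
Contributions (O − E)²/E:
  (37 − 31.5385)²/31.5385 = 0.9458
  (45 − 50.4615)²/50.4615 = 0.5911
  (8 − 13.4615)²/13.4615 = 2.2158
  (27 − 21.5385)²/21.5385 = 1.3849
χ² = 0.9458 + 0.5911 + 2.2158 + 1.3849 = 5.138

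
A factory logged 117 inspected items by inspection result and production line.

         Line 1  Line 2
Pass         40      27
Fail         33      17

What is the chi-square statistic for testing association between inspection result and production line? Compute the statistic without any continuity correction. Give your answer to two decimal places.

0.48

Row totals: 67, 50. Column totals: 73, 44. Grand total N = 117.
Expected counts (row total × column total / N):
  Pass, Line 1: 67×73/117 = 41.803
  Pass, Line 2: 67×44/117 = 25.197
  Fail, Line 1: 50×73/117 = 31.197
  Fail, Line 2: 50×44/117 = 18.803
Contributions (O − E)²/E:
  (40 − 41.803)²/41.803 = 0.0778
  (27 − 25.197)²/25.197 = 0.1290
  (33 − 31.197)²/31.197 = 0.1042
  (17 − 18.803)²/18.803 = 0.1729
χ² = 0.0778 + 0.1290 + 0.1042 + 0.1729 = 0.48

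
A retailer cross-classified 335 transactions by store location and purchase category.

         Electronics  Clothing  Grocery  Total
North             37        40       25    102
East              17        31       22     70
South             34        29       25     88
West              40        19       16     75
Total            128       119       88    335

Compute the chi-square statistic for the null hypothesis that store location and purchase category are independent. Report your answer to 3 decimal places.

Grand total N = 335.
Expected counts (row total × column total / N):
  North, Electronics: 102×128/335 = 38.9731
  North, Clothing: 102×119/335 = 36.2328
  North, Grocery: 102×88/335 = 26.7940
  East, Electronics: 70×128/335 = 26.7463
  East, Clothing: 70×119/335 = 24.8657
  East, Grocery: 70×88/335 = 18.3881
  South, Electronics: 88×128/335 = 33.6239
  South, Clothing: 88×119/335 = 31.2597
  South, Grocery: 88×88/335 = 23.1164
  West, Electronics: 75×128/335 = 28.6567
  West, Clothing: 75×119/335 = 26.6418
  West, Grocery: 75×88/335 = 19.7015
Contributions (O − E)²/E:
  (37 − 38.9731)²/38.9731 = 0.0999
  (40 − 36.2328)²/36.2328 = 0.3917
  (25 − 26.7940)²/26.7940 = 0.1201
  (17 − 26.7463)²/26.7463 = 3.5515
  (31 − 24.8657)²/24.8657 = 1.5133
  (22 − 18.3881)²/18.3881 = 0.7095
  (34 − 33.6239)²/33.6239 = 0.0042
  (29 − 31.2597)²/31.2597 = 0.1633
  (25 − 23.1164)²/23.1164 = 0.1535
  (40 − 28.6567)²/28.6567 = 4.4901
  (19 − 26.6418)²/26.6418 = 2.1919
  (16 − 19.7015)²/19.7015 = 0.6954
χ² = 0.0999 + 0.3917 + 0.1201 + 3.5515 + 1.5133 + 0.7095 + 0.0042 + 0.1633 + 0.1535 + 4.4901 + 2.1919 + 0.6954 = 14.084

14.084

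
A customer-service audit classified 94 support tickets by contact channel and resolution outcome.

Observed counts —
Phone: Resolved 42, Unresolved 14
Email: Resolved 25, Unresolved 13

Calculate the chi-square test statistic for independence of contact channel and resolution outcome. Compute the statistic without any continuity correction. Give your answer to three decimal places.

Row totals: 56, 38. Column totals: 67, 27. Grand total N = 94.
Expected counts (row total × column total / N):
  Phone, Resolved: 56×67/94 = 39.9149
  Phone, Unresolved: 56×27/94 = 16.0851
  Email, Resolved: 38×67/94 = 27.0851
  Email, Unresolved: 38×27/94 = 10.9149
Contributions (O − E)²/E:
  (42 − 39.9149)²/39.9149 = 0.1089
  (14 − 16.0851)²/16.0851 = 0.2703
  (25 − 27.0851)²/27.0851 = 0.1605
  (13 − 10.9149)²/10.9149 = 0.3983
χ² = 0.1089 + 0.2703 + 0.1605 + 0.3983 = 0.938

0.938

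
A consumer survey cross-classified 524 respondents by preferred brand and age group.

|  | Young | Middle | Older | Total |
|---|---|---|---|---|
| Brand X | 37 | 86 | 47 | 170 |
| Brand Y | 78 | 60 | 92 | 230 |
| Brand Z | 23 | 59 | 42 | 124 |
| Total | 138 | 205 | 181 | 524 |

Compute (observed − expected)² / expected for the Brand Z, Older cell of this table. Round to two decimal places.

Row total (Brand Z) = 124; column total (Older) = 181; N = 524.
Expected count E = 124 × 181 / 524 = 42.832.
Contribution = (O − E)²/E = (42 − 42.832)² / 42.832 = 0.02.

0.02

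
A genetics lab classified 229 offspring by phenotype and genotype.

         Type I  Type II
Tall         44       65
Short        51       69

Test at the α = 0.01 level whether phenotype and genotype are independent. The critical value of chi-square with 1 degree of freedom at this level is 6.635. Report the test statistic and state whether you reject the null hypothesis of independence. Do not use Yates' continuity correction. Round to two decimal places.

0.11; fail to reject H₀

Row totals: 109, 120. Column totals: 95, 134. Grand total N = 229.
Expected counts (row total × column total / N):
  Tall, Type I: 109×95/229 = 45.218
  Tall, Type II: 109×134/229 = 63.782
  Short, Type I: 120×95/229 = 49.782
  Short, Type II: 120×134/229 = 70.218
Contributions (O − E)²/E:
  (44 − 45.218)²/45.218 = 0.0328
  (65 − 63.782)²/63.782 = 0.0233
  (51 − 49.782)²/49.782 = 0.0298
  (69 − 70.218)²/70.218 = 0.0211
χ² = 0.0328 + 0.0233 + 0.0298 + 0.0211 = 0.11
df = (2−1)(2−1) = 1. Since 0.11 < 6.635, fail to reject the null hypothesis of independence at α = 0.01.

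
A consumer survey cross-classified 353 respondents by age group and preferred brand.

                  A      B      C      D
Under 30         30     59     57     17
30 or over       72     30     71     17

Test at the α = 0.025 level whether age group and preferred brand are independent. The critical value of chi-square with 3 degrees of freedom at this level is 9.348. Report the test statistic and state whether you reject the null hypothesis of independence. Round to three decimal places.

26.364; reject H₀

Row totals: 163, 190. Column totals: 102, 89, 128, 34. Grand total N = 353.
Expected counts (row total × column total / N):
  Under 30, A: 163×102/353 = 47.0992
  Under 30, B: 163×89/353 = 41.0963
  Under 30, C: 163×128/353 = 59.1048
  Under 30, D: 163×34/353 = 15.6997
  30 or over, A: 190×102/353 = 54.9008
  30 or over, B: 190×89/353 = 47.9037
  30 or over, C: 190×128/353 = 68.8952
  30 or over, D: 190×34/353 = 18.3003
Contributions (O − E)²/E:
  (30 − 47.0992)²/47.0992 = 6.2078
  (59 − 41.0963)²/41.0963 = 7.7998
  (57 − 59.1048)²/59.1048 = 0.0750
  (17 − 15.6997)²/15.6997 = 0.1077
  (72 − 54.9008)²/54.9008 = 5.3257
  (30 − 47.9037)²/47.9037 = 6.6914
  (71 − 68.8952)²/68.8952 = 0.0643
  (17 − 18.3003)²/18.3003 = 0.0924
χ² = 6.2078 + 7.7998 + 0.0750 + 0.1077 + 5.3257 + 6.6914 + 0.0643 + 0.0924 = 26.364
df = (2−1)(4−1) = 3. Since 26.364 > 9.348, reject the null hypothesis of independence at α = 0.025.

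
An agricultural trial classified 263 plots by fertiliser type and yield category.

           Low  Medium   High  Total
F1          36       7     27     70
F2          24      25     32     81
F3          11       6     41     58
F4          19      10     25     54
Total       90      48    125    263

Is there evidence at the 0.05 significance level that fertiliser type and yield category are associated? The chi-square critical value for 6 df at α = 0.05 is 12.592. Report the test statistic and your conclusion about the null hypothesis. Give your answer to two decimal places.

Grand total N = 263.
Expected counts (row total × column total / N):
  F1, Low: 70×90/263 = 23.954
  F1, Medium: 70×48/263 = 12.776
  F1, High: 70×125/263 = 33.270
  F2, Low: 81×90/263 = 27.719
  F2, Medium: 81×48/263 = 14.783
  F2, High: 81×125/263 = 38.498
  F3, Low: 58×90/263 = 19.848
  F3, Medium: 58×48/263 = 10.586
  F3, High: 58×125/263 = 27.567
  F4, Low: 54×90/263 = 18.479
  F4, Medium: 54×48/263 = 9.856
  F4, High: 54×125/263 = 25.665
Contributions (O − E)²/E:
  (36 − 23.954)²/23.954 = 6.0577
  (7 − 12.776)²/12.776 = 2.6113
  (27 − 33.270)²/33.270 = 1.1816
  (24 − 27.719)²/27.719 = 0.4990
  (25 − 14.783)²/14.783 = 7.0613
  (32 − 38.498)²/38.498 = 1.0968
  (11 − 19.848)²/19.848 = 3.9443
  (6 − 10.586)²/10.586 = 1.9867
  (41 − 27.567)²/27.567 = 6.5457
  (19 − 18.479)²/18.479 = 0.0147
  (10 − 9.856)²/9.856 = 0.0021
  (25 − 25.665)²/25.665 = 0.0172
χ² = 6.0577 + 2.6113 + 1.1816 + 0.4990 + 7.0613 + 1.0968 + 3.9443 + 1.9867 + 6.5457 + 0.0147 + 0.0021 + 0.0172 = 31.02
df = (4−1)(3−1) = 6. Since 31.02 > 12.592, reject the null hypothesis of independence at α = 0.05.

31.02; reject H₀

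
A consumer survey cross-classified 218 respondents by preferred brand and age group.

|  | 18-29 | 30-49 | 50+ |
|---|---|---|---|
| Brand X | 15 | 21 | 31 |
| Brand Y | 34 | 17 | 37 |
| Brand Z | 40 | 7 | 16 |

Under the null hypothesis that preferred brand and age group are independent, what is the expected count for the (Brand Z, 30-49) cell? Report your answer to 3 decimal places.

13.005

Row total (Brand Z) = 63; column total (30-49) = 45; grand total N = 218.
Expected count = (row total × column total) / N = 63 × 45 / 218 = 13.005.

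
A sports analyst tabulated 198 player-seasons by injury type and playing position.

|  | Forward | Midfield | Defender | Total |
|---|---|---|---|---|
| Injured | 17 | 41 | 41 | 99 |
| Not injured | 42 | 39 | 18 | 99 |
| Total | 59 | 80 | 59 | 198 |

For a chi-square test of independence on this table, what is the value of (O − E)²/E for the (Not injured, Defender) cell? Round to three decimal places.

4.483

Row total (Not injured) = 99; column total (Defender) = 59; N = 198.
Expected count E = 99 × 59 / 198 = 29.5000.
Contribution = (O − E)²/E = (18 − 29.5000)² / 29.5000 = 4.483.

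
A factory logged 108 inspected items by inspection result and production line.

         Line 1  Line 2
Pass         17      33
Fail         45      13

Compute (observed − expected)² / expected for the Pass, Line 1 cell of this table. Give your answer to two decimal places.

4.77

Row total (Pass) = 50; column total (Line 1) = 62; N = 108.
Expected count E = 50 × 62 / 108 = 28.704.
Contribution = (O − E)²/E = (17 − 28.704)² / 28.704 = 4.77.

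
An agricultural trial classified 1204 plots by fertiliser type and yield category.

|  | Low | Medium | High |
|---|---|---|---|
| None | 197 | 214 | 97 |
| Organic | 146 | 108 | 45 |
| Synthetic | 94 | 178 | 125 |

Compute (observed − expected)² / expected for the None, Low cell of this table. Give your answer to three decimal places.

0.863

Row total (None) = 508; column total (Low) = 437; N = 1204.
Expected count E = 508 × 437 / 1204 = 184.3821.
Contribution = (O − E)²/E = (197 − 184.3821)² / 184.3821 = 0.863.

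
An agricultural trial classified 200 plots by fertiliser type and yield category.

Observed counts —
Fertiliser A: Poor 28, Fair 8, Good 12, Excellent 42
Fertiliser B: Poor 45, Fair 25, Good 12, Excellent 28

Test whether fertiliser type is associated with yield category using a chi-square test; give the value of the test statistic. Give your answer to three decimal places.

13.653

Row totals: 90, 110. Column totals: 73, 33, 24, 70. Grand total N = 200.
Expected counts (row total × column total / N):
  Fertiliser A, Poor: 90×73/200 = 32.8500
  Fertiliser A, Fair: 90×33/200 = 14.8500
  Fertiliser A, Good: 90×24/200 = 10.8000
  Fertiliser A, Excellent: 90×70/200 = 31.5000
  Fertiliser B, Poor: 110×73/200 = 40.1500
  Fertiliser B, Fair: 110×33/200 = 18.1500
  Fertiliser B, Good: 110×24/200 = 13.2000
  Fertiliser B, Excellent: 110×70/200 = 38.5000
Contributions (O − E)²/E:
  (28 − 32.8500)²/32.8500 = 0.7161
  (8 − 14.8500)²/14.8500 = 3.1598
  (12 − 10.8000)²/10.8000 = 0.1333
  (42 − 31.5000)²/31.5000 = 3.5000
  (45 − 40.1500)²/40.1500 = 0.5859
  (25 − 18.1500)²/18.1500 = 2.5853
  (12 − 13.2000)²/13.2000 = 0.1091
  (28 − 38.5000)²/38.5000 = 2.8636
χ² = 0.7161 + 3.1598 + 0.1333 + 3.5000 + 0.5859 + 2.5853 + 0.1091 + 2.8636 = 13.653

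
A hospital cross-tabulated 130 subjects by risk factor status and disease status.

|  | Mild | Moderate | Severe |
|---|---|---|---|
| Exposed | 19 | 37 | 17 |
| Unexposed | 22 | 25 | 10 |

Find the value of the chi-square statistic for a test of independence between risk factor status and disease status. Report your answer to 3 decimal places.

2.424

Row totals: 73, 57. Column totals: 41, 62, 27. Grand total N = 130.
Expected counts (row total × column total / N):
  Exposed, Mild: 73×41/130 = 23.0231
  Exposed, Moderate: 73×62/130 = 34.8154
  Exposed, Severe: 73×27/130 = 15.1615
  Unexposed, Mild: 57×41/130 = 17.9769
  Unexposed, Moderate: 57×62/130 = 27.1846
  Unexposed, Severe: 57×27/130 = 11.8385
Contributions (O − E)²/E:
  (19 − 23.0231)²/23.0231 = 0.7030
  (37 − 34.8154)²/34.8154 = 0.1371
  (17 − 15.1615)²/15.1615 = 0.2229
  (22 − 17.9769)²/17.9769 = 0.9003
  (25 − 27.1846)²/27.1846 = 0.1756
  (10 − 11.8385)²/11.8385 = 0.2855
χ² = 0.7030 + 0.1371 + 0.2229 + 0.9003 + 0.1756 + 0.2855 = 2.424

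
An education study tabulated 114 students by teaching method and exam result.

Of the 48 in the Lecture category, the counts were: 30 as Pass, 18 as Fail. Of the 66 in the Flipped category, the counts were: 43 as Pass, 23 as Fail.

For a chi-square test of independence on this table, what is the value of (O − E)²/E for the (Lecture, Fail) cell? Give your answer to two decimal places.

Row total (Lecture) = 48; column total (Fail) = 41; N = 114.
Expected count E = 48 × 41 / 114 = 17.2632.
Contribution = (O − E)²/E = (18 − 17.2632)² / 17.2632 = 0.03.

0.03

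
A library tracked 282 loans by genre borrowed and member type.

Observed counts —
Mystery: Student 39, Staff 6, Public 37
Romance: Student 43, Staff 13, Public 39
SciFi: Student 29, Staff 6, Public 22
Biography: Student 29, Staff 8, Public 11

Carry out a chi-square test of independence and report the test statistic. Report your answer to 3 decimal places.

Row totals: 82, 95, 57, 48. Column totals: 140, 33, 109. Grand total N = 282.
Expected counts (row total × column total / N):
  Mystery, Student: 82×140/282 = 40.7092
  Mystery, Staff: 82×33/282 = 9.5957
  Mystery, Public: 82×109/282 = 31.6950
  Romance, Student: 95×140/282 = 47.1631
  Romance, Staff: 95×33/282 = 11.1170
  Romance, Public: 95×109/282 = 36.7199
  SciFi, Student: 57×140/282 = 28.2979
  SciFi, Staff: 57×33/282 = 6.6702
  SciFi, Public: 57×109/282 = 22.0319
  Biography, Student: 48×140/282 = 23.8298
  Biography, Staff: 48×33/282 = 5.6170
  Biography, Public: 48×109/282 = 18.5532
Contributions (O − E)²/E:
  (39 − 40.7092)²/40.7092 = 0.0718
  (6 − 9.5957)²/9.5957 = 1.3474
  (37 − 31.6950)²/31.6950 = 0.8879
  (43 − 47.1631)²/47.1631 = 0.3675
  (13 − 11.1170)²/11.1170 = 0.3189
  (39 − 36.7199)²/36.7199 = 0.1416
  (29 − 28.2979)²/28.2979 = 0.0174
  (6 − 6.6702)²/6.6702 = 0.0673
  (22 − 22.0319)²/22.0319 = 0.0000
  (29 − 23.8298)²/23.8298 = 1.1217
  (8 − 5.6170)²/5.6170 = 1.0110
  (11 − 18.5532)²/18.5532 = 3.0750
χ² = 0.0718 + 1.3474 + 0.8879 + 0.3675 + 0.3189 + 0.1416 + 0.0174 + 0.0673 + 0.0000 + 1.1217 + 1.0110 + 3.0750 = 8.428

8.428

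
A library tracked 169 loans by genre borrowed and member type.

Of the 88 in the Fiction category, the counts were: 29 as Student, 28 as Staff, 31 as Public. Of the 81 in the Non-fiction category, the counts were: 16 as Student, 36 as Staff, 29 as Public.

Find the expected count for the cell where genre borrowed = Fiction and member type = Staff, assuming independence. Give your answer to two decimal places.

33.33

Row total (Fiction) = 88; column total (Staff) = 64; grand total N = 169.
Expected count = (row total × column total) / N = 88 × 64 / 169 = 33.33.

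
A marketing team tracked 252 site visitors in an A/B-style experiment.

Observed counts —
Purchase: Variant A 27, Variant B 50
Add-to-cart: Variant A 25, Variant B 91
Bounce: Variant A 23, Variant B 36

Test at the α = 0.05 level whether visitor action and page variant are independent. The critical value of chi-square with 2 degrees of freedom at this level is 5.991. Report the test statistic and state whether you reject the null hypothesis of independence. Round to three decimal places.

Row totals: 77, 116, 59. Column totals: 75, 177. Grand total N = 252.
Expected counts (row total × column total / N):
  Purchase, Variant A: 77×75/252 = 22.9167
  Purchase, Variant B: 77×177/252 = 54.0833
  Add-to-cart, Variant A: 116×75/252 = 34.5238
  Add-to-cart, Variant B: 116×177/252 = 81.4762
  Bounce, Variant A: 59×75/252 = 17.5595
  Bounce, Variant B: 59×177/252 = 41.4405
Contributions (O − E)²/E:
  (27 − 22.9167)²/22.9167 = 0.7276
  (50 − 54.0833)²/54.0833 = 0.3083
  (25 − 34.5238)²/34.5238 = 2.6273
  (91 − 81.4762)²/81.4762 = 1.1132
  (23 − 17.5595)²/17.5595 = 1.6856
  (36 − 41.4405)²/41.4405 = 0.7143
χ² = 0.7276 + 0.3083 + 2.6273 + 1.1132 + 1.6856 + 0.7143 = 7.176
df = (3−1)(2−1) = 2. Since 7.176 > 5.991, reject the null hypothesis of independence at α = 0.05.

7.176; reject H₀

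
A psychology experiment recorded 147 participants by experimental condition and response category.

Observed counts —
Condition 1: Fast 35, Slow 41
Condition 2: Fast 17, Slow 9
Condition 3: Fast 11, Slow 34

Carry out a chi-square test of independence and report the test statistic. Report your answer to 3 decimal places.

11.934

Row totals: 76, 26, 45. Column totals: 63, 84. Grand total N = 147.
Expected counts (row total × column total / N):
  Condition 1, Fast: 76×63/147 = 32.5714
  Condition 1, Slow: 76×84/147 = 43.4286
  Condition 2, Fast: 26×63/147 = 11.1429
  Condition 2, Slow: 26×84/147 = 14.8571
  Condition 3, Fast: 45×63/147 = 19.2857
  Condition 3, Slow: 45×84/147 = 25.7143
Contributions (O − E)²/E:
  (35 − 32.5714)²/32.5714 = 0.1811
  (41 − 43.4286)²/43.4286 = 0.1358
  (17 − 11.1429)²/11.1429 = 3.0787
  (9 − 14.8571)²/14.8571 = 2.3090
  (11 − 19.2857)²/19.2857 = 3.5598
  (34 − 25.7143)²/25.7143 = 2.6698
χ² = 0.1811 + 0.1358 + 3.0787 + 2.3090 + 3.5598 + 2.6698 = 11.934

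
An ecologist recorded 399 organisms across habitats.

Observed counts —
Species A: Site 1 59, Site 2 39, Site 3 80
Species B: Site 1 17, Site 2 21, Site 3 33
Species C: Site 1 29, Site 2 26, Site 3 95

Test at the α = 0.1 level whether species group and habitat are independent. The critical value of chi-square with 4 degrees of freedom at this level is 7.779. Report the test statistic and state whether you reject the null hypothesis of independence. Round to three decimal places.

Row totals: 178, 71, 150. Column totals: 105, 86, 208. Grand total N = 399.
Expected counts (row total × column total / N):
  Species A, Site 1: 178×105/399 = 46.8421
  Species A, Site 2: 178×86/399 = 38.3659
  Species A, Site 3: 178×208/399 = 92.7920
  Species B, Site 1: 71×105/399 = 18.6842
  Species B, Site 2: 71×86/399 = 15.3033
  Species B, Site 3: 71×208/399 = 37.0125
  Species C, Site 1: 150×105/399 = 39.4737
  Species C, Site 2: 150×86/399 = 32.3308
  Species C, Site 3: 150×208/399 = 78.1955
Contributions (O − E)²/E:
  (59 − 46.8421)²/46.8421 = 3.1556
  (39 − 38.3659)²/38.3659 = 0.0105
  (80 − 92.7920)²/92.7920 = 1.7635
  (17 − 18.6842)²/18.6842 = 0.1518
  (21 − 15.3033)²/15.3033 = 2.1206
  (33 − 37.0125)²/37.0125 = 0.4350
  (29 − 39.4737)²/39.4737 = 2.7790
  (26 − 32.3308)²/32.3308 = 1.2397
  (95 − 78.1955)²/78.1955 = 3.6113
χ² = 3.1556 + 0.0105 + 1.7635 + 0.1518 + 2.1206 + 0.4350 + 2.7790 + 1.2397 + 3.6113 = 15.267
df = (3−1)(3−1) = 4. Since 15.267 > 7.779, reject the null hypothesis of independence at α = 0.1.

15.267; reject H₀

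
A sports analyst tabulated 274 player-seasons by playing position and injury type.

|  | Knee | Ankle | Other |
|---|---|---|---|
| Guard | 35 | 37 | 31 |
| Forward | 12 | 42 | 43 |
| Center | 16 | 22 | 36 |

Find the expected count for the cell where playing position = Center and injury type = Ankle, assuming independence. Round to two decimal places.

27.28

Row total (Center) = 74; column total (Ankle) = 101; grand total N = 274.
Expected count = (row total × column total) / N = 74 × 101 / 274 = 27.28.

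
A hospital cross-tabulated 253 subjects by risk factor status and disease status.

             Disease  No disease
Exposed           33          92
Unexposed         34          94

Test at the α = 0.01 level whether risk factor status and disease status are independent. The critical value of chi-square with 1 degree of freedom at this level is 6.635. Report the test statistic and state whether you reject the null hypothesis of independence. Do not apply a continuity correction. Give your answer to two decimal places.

Row totals: 125, 128. Column totals: 67, 186. Grand total N = 253.
Expected counts (row total × column total / N):
  Exposed, Disease: 125×67/253 = 33.103
  Exposed, No disease: 125×186/253 = 91.897
  Unexposed, Disease: 128×67/253 = 33.897
  Unexposed, No disease: 128×186/253 = 94.103
Contributions (O − E)²/E:
  (33 − 33.103)²/33.103 = 0.0003
  (92 − 91.897)²/91.897 = 0.0001
  (34 − 33.897)²/33.897 = 0.0003
  (94 − 94.103)²/94.103 = 0.0001
χ² = 0.0003 + 0.0001 + 0.0003 + 0.0001 = 0.00
df = (2−1)(2−1) = 1. Since 0.00 < 6.635, fail to reject the null hypothesis of independence at α = 0.01.

0.00; fail to reject H₀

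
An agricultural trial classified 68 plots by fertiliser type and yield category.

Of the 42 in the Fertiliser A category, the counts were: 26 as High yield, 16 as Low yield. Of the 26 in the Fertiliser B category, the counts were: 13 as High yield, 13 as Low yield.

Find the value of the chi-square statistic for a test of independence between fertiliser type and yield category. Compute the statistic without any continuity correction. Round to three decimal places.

0.930

Row totals: 42, 26. Column totals: 39, 29. Grand total N = 68.
Expected counts (row total × column total / N):
  Fertiliser A, High yield: 42×39/68 = 24.08824
  Fertiliser A, Low yield: 42×29/68 = 17.91176
  Fertiliser B, High yield: 26×39/68 = 14.91176
  Fertiliser B, Low yield: 26×29/68 = 11.08824
Contributions (O − E)²/E:
  (26 − 24.08824)²/24.08824 = 0.1517
  (16 − 17.91176)²/17.91176 = 0.2040
  (13 − 14.91176)²/14.91176 = 0.2451
  (13 − 11.08824)²/11.08824 = 0.3296
χ² = 0.1517 + 0.2040 + 0.2451 + 0.3296 = 0.930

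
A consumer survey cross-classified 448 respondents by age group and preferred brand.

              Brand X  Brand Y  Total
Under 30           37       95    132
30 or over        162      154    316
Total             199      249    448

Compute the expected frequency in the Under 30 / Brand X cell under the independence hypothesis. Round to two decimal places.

58.63

Row total (Under 30) = 132; column total (Brand X) = 199; grand total N = 448.
Expected count = (row total × column total) / N = 132 × 199 / 448 = 58.63.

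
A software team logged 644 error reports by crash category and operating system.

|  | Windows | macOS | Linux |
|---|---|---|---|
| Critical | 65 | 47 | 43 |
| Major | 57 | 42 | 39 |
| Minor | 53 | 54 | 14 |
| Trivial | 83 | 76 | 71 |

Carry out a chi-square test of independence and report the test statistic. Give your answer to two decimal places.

19.00

Row totals: 155, 138, 121, 230. Column totals: 258, 219, 167. Grand total N = 644.
Expected counts (row total × column total / N):
  Critical, Windows: 155×258/644 = 62.096
  Critical, macOS: 155×219/644 = 52.710
  Critical, Linux: 155×167/644 = 40.194
  Major, Windows: 138×258/644 = 55.286
  Major, macOS: 138×219/644 = 46.929
  Major, Linux: 138×167/644 = 35.786
  Minor, Windows: 121×258/644 = 48.475
  Minor, macOS: 121×219/644 = 41.148
  Minor, Linux: 121×167/644 = 31.377
  Trivial, Windows: 230×258/644 = 92.143
  Trivial, macOS: 230×219/644 = 78.214
  Trivial, Linux: 230×167/644 = 59.643
Contributions (O − E)²/E:
  (65 − 62.096)²/62.096 = 0.1358
  (47 − 52.710)²/52.710 = 0.6186
  (43 − 40.194)²/40.194 = 0.1959
  (57 − 55.286)²/55.286 = 0.0531
  (42 − 46.929)²/46.929 = 0.5177
  (39 − 35.786)²/35.786 = 0.2887
  (53 − 48.475)²/48.475 = 0.4224
  (54 − 41.148)²/41.148 = 4.0141
  (14 − 31.377)²/31.377 = 9.6236
  (83 − 92.143)²/92.143 = 0.9072
  (76 − 78.214)²/78.214 = 0.0627
  (71 − 59.643)²/59.643 = 2.1626
χ² = 0.1358 + 0.6186 + 0.1959 + 0.0531 + 0.5177 + 0.2887 + 0.4224 + 4.0141 + 9.6236 + 0.9072 + 0.0627 + 2.1626 = 19.00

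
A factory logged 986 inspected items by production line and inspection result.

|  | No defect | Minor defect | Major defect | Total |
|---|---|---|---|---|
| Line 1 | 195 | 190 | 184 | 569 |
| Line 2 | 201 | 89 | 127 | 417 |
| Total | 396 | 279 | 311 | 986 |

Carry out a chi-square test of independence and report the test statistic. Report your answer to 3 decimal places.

Grand total N = 986.
Expected counts (row total × column total / N):
  Line 1, No defect: 569×396/986 = 228.5233
  Line 1, Minor defect: 569×279/986 = 161.0051
  Line 1, Major defect: 569×311/986 = 179.4716
  Line 2, No defect: 417×396/986 = 167.4767
  Line 2, Minor defect: 417×279/986 = 117.9949
  Line 2, Major defect: 417×311/986 = 131.5284
Contributions (O − E)²/E:
  (195 − 228.5233)²/228.5233 = 4.9177
  (190 − 161.0051)²/161.0051 = 5.2216
  (184 − 179.4716)²/179.4716 = 0.1143
  (201 − 167.4767)²/167.4767 = 6.7103
  (89 − 117.9949)²/117.9949 = 7.1249
  (127 − 131.5284)²/131.5284 = 0.1559
χ² = 4.9177 + 5.2216 + 0.1143 + 6.7103 + 7.1249 + 0.1559 = 24.245

24.245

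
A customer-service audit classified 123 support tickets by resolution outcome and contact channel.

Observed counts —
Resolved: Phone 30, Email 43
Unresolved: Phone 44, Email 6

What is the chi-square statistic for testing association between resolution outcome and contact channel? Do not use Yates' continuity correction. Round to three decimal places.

27.239

Row totals: 73, 50. Column totals: 74, 49. Grand total N = 123.
Expected counts (row total × column total / N):
  Resolved, Phone: 73×74/123 = 43.9187
  Resolved, Email: 73×49/123 = 29.0813
  Unresolved, Phone: 50×74/123 = 30.0813
  Unresolved, Email: 50×49/123 = 19.9187
Contributions (O − E)²/E:
  (30 − 43.9187)²/43.9187 = 4.4111
  (43 − 29.0813)²/29.0813 = 6.6617
  (44 − 30.0813)²/30.0813 = 6.4402
  (6 − 19.9187)²/19.9187 = 9.7260
χ² = 4.4111 + 6.6617 + 6.4402 + 9.7260 = 27.239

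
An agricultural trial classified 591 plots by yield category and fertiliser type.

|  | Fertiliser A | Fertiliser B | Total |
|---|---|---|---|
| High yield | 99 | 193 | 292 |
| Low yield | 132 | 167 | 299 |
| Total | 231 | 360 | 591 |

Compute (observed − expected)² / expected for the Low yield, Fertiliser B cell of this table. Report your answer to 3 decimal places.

Row total (Low yield) = 299; column total (Fertiliser B) = 360; N = 591.
Expected count E = 299 × 360 / 591 = 182.1320.
Contribution = (O − E)²/E = (167 − 182.1320)² / 182.1320 = 1.257.

1.257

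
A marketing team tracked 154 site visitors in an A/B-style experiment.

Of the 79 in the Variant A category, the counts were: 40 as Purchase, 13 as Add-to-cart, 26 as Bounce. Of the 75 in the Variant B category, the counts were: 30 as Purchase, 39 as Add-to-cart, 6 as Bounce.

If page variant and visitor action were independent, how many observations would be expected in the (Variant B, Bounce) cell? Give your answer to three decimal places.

Row total (Variant B) = 75; column total (Bounce) = 32; grand total N = 154.
Expected count = (row total × column total) / N = 75 × 32 / 154 = 15.584.

15.584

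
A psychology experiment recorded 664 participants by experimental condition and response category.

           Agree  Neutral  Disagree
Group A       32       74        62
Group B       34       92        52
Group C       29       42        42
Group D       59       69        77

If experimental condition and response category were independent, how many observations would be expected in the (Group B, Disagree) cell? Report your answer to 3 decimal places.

Row total (Group B) = 178; column total (Disagree) = 233; grand total N = 664.
Expected count = (row total × column total) / N = 178 × 233 / 664 = 62.461.

62.461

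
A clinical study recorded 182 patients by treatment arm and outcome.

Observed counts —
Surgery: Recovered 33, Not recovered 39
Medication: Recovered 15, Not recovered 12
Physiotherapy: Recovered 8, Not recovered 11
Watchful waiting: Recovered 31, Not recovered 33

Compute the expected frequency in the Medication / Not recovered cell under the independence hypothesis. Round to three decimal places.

14.093

Row total (Medication) = 27; column total (Not recovered) = 95; grand total N = 182.
Expected count = (row total × column total) / N = 27 × 95 / 182 = 14.093.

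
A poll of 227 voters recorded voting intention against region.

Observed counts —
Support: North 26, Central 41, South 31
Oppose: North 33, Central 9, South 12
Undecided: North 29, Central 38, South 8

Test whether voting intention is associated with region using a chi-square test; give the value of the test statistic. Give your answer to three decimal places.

Row totals: 98, 54, 75. Column totals: 88, 88, 51. Grand total N = 227.
Expected counts (row total × column total / N):
  Support, North: 98×88/227 = 37.99119
  Support, Central: 98×88/227 = 37.99119
  Support, South: 98×51/227 = 22.01762
  Oppose, North: 54×88/227 = 20.93392
  Oppose, Central: 54×88/227 = 20.93392
  Oppose, South: 54×51/227 = 12.13216
  Undecided, North: 75×88/227 = 29.07489
  Undecided, Central: 75×88/227 = 29.07489
  Undecided, South: 75×51/227 = 16.85022
Contributions (O − E)²/E:
  (26 − 37.99119)²/37.99119 = 3.7848
  (41 − 37.99119)²/37.99119 = 0.2383
  (31 − 22.01762)²/22.01762 = 3.6645
  (33 − 20.93392)²/20.93392 = 6.9548
  (9 − 20.93392)²/20.93392 = 6.8032
  (12 − 12.13216)²/12.13216 = 0.0014
  (29 − 29.07489)²/29.07489 = 0.0002
  (38 − 29.07489)²/29.07489 = 2.7397
  (8 − 16.85022)²/16.85022 = 4.6484
χ² = 3.7848 + 0.2383 + 3.6645 + 6.9548 + 6.8032 + 0.0014 + 0.0002 + 2.7397 + 4.6484 = 28.835

28.835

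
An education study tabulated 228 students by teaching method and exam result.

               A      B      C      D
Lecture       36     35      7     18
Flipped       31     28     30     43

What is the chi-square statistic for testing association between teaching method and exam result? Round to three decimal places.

Row totals: 96, 132. Column totals: 67, 63, 37, 61. Grand total N = 228.
Expected counts (row total × column total / N):
  Lecture, A: 96×67/228 = 28.21053
  Lecture, B: 96×63/228 = 26.52632
  Lecture, C: 96×37/228 = 15.57895
  Lecture, D: 96×61/228 = 25.68421
  Flipped, A: 132×67/228 = 38.78947
  Flipped, B: 132×63/228 = 36.47368
  Flipped, C: 132×37/228 = 21.42105
  Flipped, D: 132×61/228 = 35.31579
Contributions (O − E)²/E:
  (36 − 28.21053)²/28.21053 = 2.1508
  (35 − 26.52632)²/26.52632 = 2.7069
  (7 − 15.57895)²/15.57895 = 4.7242
  (18 − 25.68421)²/25.68421 = 2.2990
  (31 − 38.78947)²/38.78947 = 1.5642
  (28 − 36.47368)²/36.47368 = 1.9686
  (30 − 21.42105)²/21.42105 = 3.4358
  (43 − 35.31579)²/35.31579 = 1.6720
χ² = 2.1508 + 2.7069 + 4.7242 + 2.2990 + 1.5642 + 1.9686 + 3.4358 + 1.6720 = 20.522

20.522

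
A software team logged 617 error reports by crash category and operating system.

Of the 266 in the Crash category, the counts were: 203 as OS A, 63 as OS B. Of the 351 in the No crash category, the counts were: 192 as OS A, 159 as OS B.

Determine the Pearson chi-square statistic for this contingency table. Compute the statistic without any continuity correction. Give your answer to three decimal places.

Row totals: 266, 351. Column totals: 395, 222. Grand total N = 617.
Expected counts (row total × column total / N):
  Crash, OS A: 266×395/617 = 170.29173
  Crash, OS B: 266×222/617 = 95.70827
  No crash, OS A: 351×395/617 = 224.70827
  No crash, OS B: 351×222/617 = 126.29173
Contributions (O − E)²/E:
  (203 − 170.29173)²/170.29173 = 6.2823
  (63 − 95.70827)²/95.70827 = 11.1780
  (192 − 224.70827)²/224.70827 = 4.7610
  (159 − 126.29173)²/126.29173 = 8.4711
χ² = 6.2823 + 11.1780 + 4.7610 + 8.4711 = 30.692

30.692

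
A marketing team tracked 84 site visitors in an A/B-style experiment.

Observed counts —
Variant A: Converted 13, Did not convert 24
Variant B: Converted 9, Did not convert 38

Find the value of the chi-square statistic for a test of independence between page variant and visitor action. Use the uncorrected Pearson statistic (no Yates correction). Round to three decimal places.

Row totals: 37, 47. Column totals: 22, 62. Grand total N = 84.
Expected counts (row total × column total / N):
  Variant A, Converted: 37×22/84 = 9.6905
  Variant A, Did not convert: 37×62/84 = 27.3095
  Variant B, Converted: 47×22/84 = 12.3095
  Variant B, Did not convert: 47×62/84 = 34.6905
Contributions (O − E)²/E:
  (13 − 9.6905)²/9.6905 = 1.1303
  (24 − 27.3095)²/27.3095 = 0.4011
  (9 − 12.3095)²/12.3095 = 0.8898
  (38 − 34.6905)²/34.6905 = 0.3157
χ² = 1.1303 + 0.4011 + 0.8898 + 0.3157 = 2.737

2.737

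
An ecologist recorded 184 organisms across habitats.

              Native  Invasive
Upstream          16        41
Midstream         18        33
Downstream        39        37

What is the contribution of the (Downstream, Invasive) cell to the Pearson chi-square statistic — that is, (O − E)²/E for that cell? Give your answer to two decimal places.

1.71

Row total (Downstream) = 76; column total (Invasive) = 111; N = 184.
Expected count E = 76 × 111 / 184 = 45.848.
Contribution = (O − E)²/E = (37 − 45.848)² / 45.848 = 1.71.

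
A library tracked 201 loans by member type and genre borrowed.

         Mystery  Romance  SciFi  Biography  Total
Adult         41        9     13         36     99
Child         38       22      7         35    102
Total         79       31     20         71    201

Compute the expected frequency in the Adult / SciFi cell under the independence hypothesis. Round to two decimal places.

9.85

Row total (Adult) = 99; column total (SciFi) = 20; grand total N = 201.
Expected count = (row total × column total) / N = 99 × 20 / 201 = 9.85.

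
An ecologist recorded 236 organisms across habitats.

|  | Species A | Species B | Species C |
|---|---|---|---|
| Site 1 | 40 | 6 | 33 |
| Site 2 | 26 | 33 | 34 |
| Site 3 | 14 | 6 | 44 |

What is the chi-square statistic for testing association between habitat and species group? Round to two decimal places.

Row totals: 79, 93, 64. Column totals: 80, 45, 111. Grand total N = 236.
Expected counts (row total × column total / N):
  Site 1, Species A: 79×80/236 = 26.780
  Site 1, Species B: 79×45/236 = 15.064
  Site 1, Species C: 79×111/236 = 37.157
  Site 2, Species A: 93×80/236 = 31.525
  Site 2, Species B: 93×45/236 = 17.733
  Site 2, Species C: 93×111/236 = 43.742
  Site 3, Species A: 64×80/236 = 21.695
  Site 3, Species B: 64×45/236 = 12.203
  Site 3, Species C: 64×111/236 = 30.102
Contributions (O − E)²/E:
  (40 − 26.780)²/26.780 = 6.5261
  (6 − 15.064)²/15.064 = 5.4538
  (33 − 37.157)²/37.157 = 0.4651
  (26 − 31.525)²/31.525 = 0.9683
  (33 − 17.733)²/17.733 = 13.1439
  (34 − 43.742)²/43.742 = 2.1697
  (14 − 21.695)²/21.695 = 2.7293
  (6 − 12.203)²/12.203 = 3.1531
  (44 − 30.102)²/30.102 = 6.4167
χ² = 6.5261 + 5.4538 + 0.4651 + 0.9683 + 13.1439 + 2.1697 + 2.7293 + 3.1531 + 6.4167 = 41.03

41.03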